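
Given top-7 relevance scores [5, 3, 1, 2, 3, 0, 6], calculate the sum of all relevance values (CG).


Cumulative Gain = sum of relevance scores
Position 1: rel=5, running sum=5
Position 2: rel=3, running sum=8
Position 3: rel=1, running sum=9
Position 4: rel=2, running sum=11
Position 5: rel=3, running sum=14
Position 6: rel=0, running sum=14
Position 7: rel=6, running sum=20
CG = 20

20


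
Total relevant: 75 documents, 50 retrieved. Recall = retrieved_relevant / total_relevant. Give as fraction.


Recall = retrieved_relevant / total_relevant
= 50 / 75
= 50 / (50 + 25)
= 2/3

2/3


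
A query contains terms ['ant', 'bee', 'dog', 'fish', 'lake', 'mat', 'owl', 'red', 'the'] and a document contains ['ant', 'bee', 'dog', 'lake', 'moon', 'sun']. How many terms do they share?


Query terms: ['ant', 'bee', 'dog', 'fish', 'lake', 'mat', 'owl', 'red', 'the']
Document terms: ['ant', 'bee', 'dog', 'lake', 'moon', 'sun']
Common terms: ['ant', 'bee', 'dog', 'lake']
Overlap count = 4

4


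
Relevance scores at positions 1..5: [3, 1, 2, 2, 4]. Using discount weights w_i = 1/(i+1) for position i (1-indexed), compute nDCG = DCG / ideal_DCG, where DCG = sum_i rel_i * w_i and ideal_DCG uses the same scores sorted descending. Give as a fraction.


Position discount weights w_i = 1/(i+1) for i=1..5:
Weights = [1/2, 1/3, 1/4, 1/5, 1/6]
Actual relevance: [3, 1, 2, 2, 4]
DCG = 3/2 + 1/3 + 2/4 + 2/5 + 4/6 = 17/5
Ideal relevance (sorted desc): [4, 3, 2, 2, 1]
Ideal DCG = 4/2 + 3/3 + 2/4 + 2/5 + 1/6 = 61/15
nDCG = DCG / ideal_DCG = 17/5 / 61/15 = 51/61

51/61


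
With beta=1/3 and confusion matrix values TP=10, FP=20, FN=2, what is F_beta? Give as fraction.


P = TP/(TP+FP) = 10/30 = 1/3
R = TP/(TP+FN) = 10/12 = 5/6
beta^2 = 1/3^2 = 1/9
(1 + beta^2) = 10/9
Numerator = (1+beta^2)*P*R = 25/81
Denominator = beta^2*P + R = 1/27 + 5/6 = 47/54
F_beta = 50/141

50/141


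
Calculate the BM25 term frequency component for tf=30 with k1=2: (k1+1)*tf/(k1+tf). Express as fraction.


BM25 TF component = (k1+1)*tf / (k1+tf)
k1 = 2, tf = 30
Numerator = (2+1)*30 = 90
Denominator = 2 + 30 = 32
= 90/32 = 45/16

45/16


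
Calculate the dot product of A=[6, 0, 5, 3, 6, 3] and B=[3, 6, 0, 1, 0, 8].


Dot product = sum of element-wise products
A[0]*B[0] = 6*3 = 18
A[1]*B[1] = 0*6 = 0
A[2]*B[2] = 5*0 = 0
A[3]*B[3] = 3*1 = 3
A[4]*B[4] = 6*0 = 0
A[5]*B[5] = 3*8 = 24
Sum = 18 + 0 + 0 + 3 + 0 + 24 = 45

45


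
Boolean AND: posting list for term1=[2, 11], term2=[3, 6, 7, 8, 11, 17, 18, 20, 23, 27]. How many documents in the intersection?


Boolean AND: find intersection of posting lists
term1 docs: [2, 11]
term2 docs: [3, 6, 7, 8, 11, 17, 18, 20, 23, 27]
Intersection: [11]
|intersection| = 1

1


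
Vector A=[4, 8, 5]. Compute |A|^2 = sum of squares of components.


|A|^2 = sum of squared components
A[0]^2 = 4^2 = 16
A[1]^2 = 8^2 = 64
A[2]^2 = 5^2 = 25
Sum = 16 + 64 + 25 = 105

105


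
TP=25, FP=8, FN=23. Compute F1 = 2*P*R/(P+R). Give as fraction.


F1 = 2 * P * R / (P + R)
P = TP/(TP+FP) = 25/33 = 25/33
R = TP/(TP+FN) = 25/48 = 25/48
2 * P * R = 2 * 25/33 * 25/48 = 625/792
P + R = 25/33 + 25/48 = 225/176
F1 = 625/792 / 225/176 = 50/81

50/81


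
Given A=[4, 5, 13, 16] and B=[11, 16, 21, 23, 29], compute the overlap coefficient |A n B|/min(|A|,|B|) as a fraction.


A intersect B = [16]
|A intersect B| = 1
min(|A|, |B|) = min(4, 5) = 4
Overlap = 1 / 4 = 1/4

1/4


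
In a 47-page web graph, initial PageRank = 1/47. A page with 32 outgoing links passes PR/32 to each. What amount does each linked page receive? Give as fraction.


Initial PR = 1/47 = 1/47
Outlinks = 32
Contribution per link = PR / outlinks
= 1/47 / 32
= 1/1504

1/1504


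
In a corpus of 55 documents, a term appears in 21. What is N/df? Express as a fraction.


IDF ratio = N / df
= 55 / 21
= 55/21

55/21


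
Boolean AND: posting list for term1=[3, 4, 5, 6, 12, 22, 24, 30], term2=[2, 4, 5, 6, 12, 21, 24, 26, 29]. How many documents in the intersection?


Boolean AND: find intersection of posting lists
term1 docs: [3, 4, 5, 6, 12, 22, 24, 30]
term2 docs: [2, 4, 5, 6, 12, 21, 24, 26, 29]
Intersection: [4, 5, 6, 12, 24]
|intersection| = 5

5


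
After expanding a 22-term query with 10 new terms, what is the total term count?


Original terms: 22
Expansion terms: 10
Total = 22 + 10 = 32

32


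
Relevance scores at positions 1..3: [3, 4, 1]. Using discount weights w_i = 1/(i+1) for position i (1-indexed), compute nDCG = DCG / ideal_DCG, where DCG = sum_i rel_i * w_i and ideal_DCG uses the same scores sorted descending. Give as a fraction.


Position discount weights w_i = 1/(i+1) for i=1..3:
Weights = [1/2, 1/3, 1/4]
Actual relevance: [3, 4, 1]
DCG = 3/2 + 4/3 + 1/4 = 37/12
Ideal relevance (sorted desc): [4, 3, 1]
Ideal DCG = 4/2 + 3/3 + 1/4 = 13/4
nDCG = DCG / ideal_DCG = 37/12 / 13/4 = 37/39

37/39


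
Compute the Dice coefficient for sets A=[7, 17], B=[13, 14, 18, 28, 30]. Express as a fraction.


A intersect B = []
|A intersect B| = 0
|A| = 2, |B| = 5
Dice = 2*0 / (2+5)
= 0 / 7 = 0

0


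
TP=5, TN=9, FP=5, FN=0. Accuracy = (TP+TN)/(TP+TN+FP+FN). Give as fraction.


Accuracy = (TP + TN) / (TP + TN + FP + FN)
TP + TN = 5 + 9 = 14
Total = 5 + 9 + 5 + 0 = 19
Accuracy = 14 / 19 = 14/19

14/19


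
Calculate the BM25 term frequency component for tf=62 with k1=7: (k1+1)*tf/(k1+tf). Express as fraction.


BM25 TF component = (k1+1)*tf / (k1+tf)
k1 = 7, tf = 62
Numerator = (7+1)*62 = 496
Denominator = 7 + 62 = 69
= 496/69 = 496/69

496/69


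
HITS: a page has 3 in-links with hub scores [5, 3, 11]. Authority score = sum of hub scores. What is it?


Authority = sum of hub scores of in-linkers
In-link 1: hub score = 5
In-link 2: hub score = 3
In-link 3: hub score = 11
Authority = 5 + 3 + 11 = 19

19


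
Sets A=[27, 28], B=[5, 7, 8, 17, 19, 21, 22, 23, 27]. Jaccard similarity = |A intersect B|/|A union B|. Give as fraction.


A intersect B = [27]
|A intersect B| = 1
A union B = [5, 7, 8, 17, 19, 21, 22, 23, 27, 28]
|A union B| = 10
Jaccard = 1/10 = 1/10

1/10


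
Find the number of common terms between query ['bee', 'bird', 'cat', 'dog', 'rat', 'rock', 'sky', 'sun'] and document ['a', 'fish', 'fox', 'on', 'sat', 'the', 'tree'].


Query terms: ['bee', 'bird', 'cat', 'dog', 'rat', 'rock', 'sky', 'sun']
Document terms: ['a', 'fish', 'fox', 'on', 'sat', 'the', 'tree']
Common terms: []
Overlap count = 0

0


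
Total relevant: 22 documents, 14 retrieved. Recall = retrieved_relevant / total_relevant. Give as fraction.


Recall = retrieved_relevant / total_relevant
= 14 / 22
= 14 / (14 + 8)
= 7/11

7/11


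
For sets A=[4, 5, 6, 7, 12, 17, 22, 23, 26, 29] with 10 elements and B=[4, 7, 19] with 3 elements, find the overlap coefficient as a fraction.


A intersect B = [4, 7]
|A intersect B| = 2
min(|A|, |B|) = min(10, 3) = 3
Overlap = 2 / 3 = 2/3

2/3


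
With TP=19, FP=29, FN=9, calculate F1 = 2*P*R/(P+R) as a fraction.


F1 = 2 * P * R / (P + R)
P = TP/(TP+FP) = 19/48 = 19/48
R = TP/(TP+FN) = 19/28 = 19/28
2 * P * R = 2 * 19/48 * 19/28 = 361/672
P + R = 19/48 + 19/28 = 361/336
F1 = 361/672 / 361/336 = 1/2

1/2


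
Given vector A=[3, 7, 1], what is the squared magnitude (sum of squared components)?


|A|^2 = sum of squared components
A[0]^2 = 3^2 = 9
A[1]^2 = 7^2 = 49
A[2]^2 = 1^2 = 1
Sum = 9 + 49 + 1 = 59

59


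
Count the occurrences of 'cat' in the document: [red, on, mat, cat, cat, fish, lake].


Document has 7 words
Scanning for 'cat':
Found at positions: [3, 4]
Count = 2

2


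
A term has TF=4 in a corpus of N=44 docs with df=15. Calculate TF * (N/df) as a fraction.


TF * (N/df)
= 4 * (44/15)
= 4 * 44/15
= 176/15

176/15


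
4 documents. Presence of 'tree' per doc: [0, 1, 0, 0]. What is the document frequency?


Checking each document for 'tree':
Doc 1: absent
Doc 2: present
Doc 3: absent
Doc 4: absent
df = sum of presences = 0 + 1 + 0 + 0 = 1

1


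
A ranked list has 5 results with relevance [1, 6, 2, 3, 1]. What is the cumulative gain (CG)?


Cumulative Gain = sum of relevance scores
Position 1: rel=1, running sum=1
Position 2: rel=6, running sum=7
Position 3: rel=2, running sum=9
Position 4: rel=3, running sum=12
Position 5: rel=1, running sum=13
CG = 13

13


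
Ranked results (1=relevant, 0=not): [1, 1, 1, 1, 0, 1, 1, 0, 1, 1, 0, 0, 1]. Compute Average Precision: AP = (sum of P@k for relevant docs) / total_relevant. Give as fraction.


Computing P@k for each relevant position:
Position 1: relevant, P@1 = 1/1 = 1
Position 2: relevant, P@2 = 2/2 = 1
Position 3: relevant, P@3 = 3/3 = 1
Position 4: relevant, P@4 = 4/4 = 1
Position 5: not relevant
Position 6: relevant, P@6 = 5/6 = 5/6
Position 7: relevant, P@7 = 6/7 = 6/7
Position 8: not relevant
Position 9: relevant, P@9 = 7/9 = 7/9
Position 10: relevant, P@10 = 8/10 = 4/5
Position 11: not relevant
Position 12: not relevant
Position 13: relevant, P@13 = 9/13 = 9/13
Sum of P@k = 1 + 1 + 1 + 1 + 5/6 + 6/7 + 7/9 + 4/5 + 9/13 = 65197/8190
AP = 65197/8190 / 9 = 65197/73710

65197/73710


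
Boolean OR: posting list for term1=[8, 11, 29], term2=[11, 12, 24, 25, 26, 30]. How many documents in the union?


Boolean OR: find union of posting lists
term1 docs: [8, 11, 29]
term2 docs: [11, 12, 24, 25, 26, 30]
Union: [8, 11, 12, 24, 25, 26, 29, 30]
|union| = 8

8


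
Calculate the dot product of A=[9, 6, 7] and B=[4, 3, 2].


Dot product = sum of element-wise products
A[0]*B[0] = 9*4 = 36
A[1]*B[1] = 6*3 = 18
A[2]*B[2] = 7*2 = 14
Sum = 36 + 18 + 14 = 68

68


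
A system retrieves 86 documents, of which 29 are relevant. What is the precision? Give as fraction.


Precision = relevant_retrieved / total_retrieved
= 29 / 86
= 29 / (29 + 57)
= 29/86

29/86


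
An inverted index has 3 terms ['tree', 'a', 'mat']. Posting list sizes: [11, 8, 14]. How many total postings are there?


Summing posting list sizes:
'tree': 11 postings
'a': 8 postings
'mat': 14 postings
Total = 11 + 8 + 14 = 33

33


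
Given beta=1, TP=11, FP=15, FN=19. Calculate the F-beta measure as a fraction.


P = TP/(TP+FP) = 11/26 = 11/26
R = TP/(TP+FN) = 11/30 = 11/30
beta^2 = 1^2 = 1
(1 + beta^2) = 2
Numerator = (1+beta^2)*P*R = 121/390
Denominator = beta^2*P + R = 11/26 + 11/30 = 154/195
F_beta = 11/28

11/28


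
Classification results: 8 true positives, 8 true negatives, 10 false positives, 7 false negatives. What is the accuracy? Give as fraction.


Accuracy = (TP + TN) / (TP + TN + FP + FN)
TP + TN = 8 + 8 = 16
Total = 8 + 8 + 10 + 7 = 33
Accuracy = 16 / 33 = 16/33

16/33


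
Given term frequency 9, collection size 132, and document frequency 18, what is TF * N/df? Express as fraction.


TF * (N/df)
= 9 * (132/18)
= 9 * 22/3
= 66

66


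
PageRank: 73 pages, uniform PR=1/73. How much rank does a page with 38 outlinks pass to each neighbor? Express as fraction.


Initial PR = 1/73 = 1/73
Outlinks = 38
Contribution per link = PR / outlinks
= 1/73 / 38
= 1/2774

1/2774


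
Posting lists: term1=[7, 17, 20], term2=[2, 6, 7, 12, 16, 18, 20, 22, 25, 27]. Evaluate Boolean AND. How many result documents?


Boolean AND: find intersection of posting lists
term1 docs: [7, 17, 20]
term2 docs: [2, 6, 7, 12, 16, 18, 20, 22, 25, 27]
Intersection: [7, 20]
|intersection| = 2

2


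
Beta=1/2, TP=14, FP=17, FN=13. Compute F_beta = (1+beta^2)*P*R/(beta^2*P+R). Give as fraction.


P = TP/(TP+FP) = 14/31 = 14/31
R = TP/(TP+FN) = 14/27 = 14/27
beta^2 = 1/2^2 = 1/4
(1 + beta^2) = 5/4
Numerator = (1+beta^2)*P*R = 245/837
Denominator = beta^2*P + R = 7/62 + 14/27 = 1057/1674
F_beta = 70/151

70/151


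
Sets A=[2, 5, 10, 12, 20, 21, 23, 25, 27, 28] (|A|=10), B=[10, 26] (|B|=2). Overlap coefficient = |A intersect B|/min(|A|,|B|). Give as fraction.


A intersect B = [10]
|A intersect B| = 1
min(|A|, |B|) = min(10, 2) = 2
Overlap = 1 / 2 = 1/2

1/2


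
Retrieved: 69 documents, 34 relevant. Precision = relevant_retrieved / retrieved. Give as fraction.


Precision = relevant_retrieved / total_retrieved
= 34 / 69
= 34 / (34 + 35)
= 34/69

34/69


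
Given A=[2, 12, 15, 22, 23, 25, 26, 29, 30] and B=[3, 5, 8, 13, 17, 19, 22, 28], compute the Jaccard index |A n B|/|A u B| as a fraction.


A intersect B = [22]
|A intersect B| = 1
A union B = [2, 3, 5, 8, 12, 13, 15, 17, 19, 22, 23, 25, 26, 28, 29, 30]
|A union B| = 16
Jaccard = 1/16 = 1/16

1/16


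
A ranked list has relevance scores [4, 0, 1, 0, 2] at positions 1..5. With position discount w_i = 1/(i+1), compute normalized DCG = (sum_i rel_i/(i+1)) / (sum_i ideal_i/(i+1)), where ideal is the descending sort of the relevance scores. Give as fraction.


Position discount weights w_i = 1/(i+1) for i=1..5:
Weights = [1/2, 1/3, 1/4, 1/5, 1/6]
Actual relevance: [4, 0, 1, 0, 2]
DCG = 4/2 + 0/3 + 1/4 + 0/5 + 2/6 = 31/12
Ideal relevance (sorted desc): [4, 2, 1, 0, 0]
Ideal DCG = 4/2 + 2/3 + 1/4 + 0/5 + 0/6 = 35/12
nDCG = DCG / ideal_DCG = 31/12 / 35/12 = 31/35

31/35


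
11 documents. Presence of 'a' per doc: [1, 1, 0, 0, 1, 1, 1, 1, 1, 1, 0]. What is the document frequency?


Checking each document for 'a':
Doc 1: present
Doc 2: present
Doc 3: absent
Doc 4: absent
Doc 5: present
Doc 6: present
Doc 7: present
Doc 8: present
Doc 9: present
Doc 10: present
Doc 11: absent
df = sum of presences = 1 + 1 + 0 + 0 + 1 + 1 + 1 + 1 + 1 + 1 + 0 = 8

8


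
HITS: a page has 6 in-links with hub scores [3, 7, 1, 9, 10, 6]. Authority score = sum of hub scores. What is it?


Authority = sum of hub scores of in-linkers
In-link 1: hub score = 3
In-link 2: hub score = 7
In-link 3: hub score = 1
In-link 4: hub score = 9
In-link 5: hub score = 10
In-link 6: hub score = 6
Authority = 3 + 7 + 1 + 9 + 10 + 6 = 36

36


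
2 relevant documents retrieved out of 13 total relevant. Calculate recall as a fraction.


Recall = retrieved_relevant / total_relevant
= 2 / 13
= 2 / (2 + 11)
= 2/13

2/13


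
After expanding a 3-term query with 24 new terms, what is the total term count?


Original terms: 3
Expansion terms: 24
Total = 3 + 24 = 27

27


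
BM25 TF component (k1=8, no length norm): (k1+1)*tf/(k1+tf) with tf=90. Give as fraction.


BM25 TF component = (k1+1)*tf / (k1+tf)
k1 = 8, tf = 90
Numerator = (8+1)*90 = 810
Denominator = 8 + 90 = 98
= 810/98 = 405/49

405/49


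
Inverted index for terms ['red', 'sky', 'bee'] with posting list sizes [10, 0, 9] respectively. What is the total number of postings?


Summing posting list sizes:
'red': 10 postings
'sky': 0 postings
'bee': 9 postings
Total = 10 + 0 + 9 = 19

19


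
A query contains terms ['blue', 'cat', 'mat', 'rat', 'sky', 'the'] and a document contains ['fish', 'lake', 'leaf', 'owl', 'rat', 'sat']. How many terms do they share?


Query terms: ['blue', 'cat', 'mat', 'rat', 'sky', 'the']
Document terms: ['fish', 'lake', 'leaf', 'owl', 'rat', 'sat']
Common terms: ['rat']
Overlap count = 1

1


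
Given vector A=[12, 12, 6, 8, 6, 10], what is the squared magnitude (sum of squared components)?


|A|^2 = sum of squared components
A[0]^2 = 12^2 = 144
A[1]^2 = 12^2 = 144
A[2]^2 = 6^2 = 36
A[3]^2 = 8^2 = 64
A[4]^2 = 6^2 = 36
A[5]^2 = 10^2 = 100
Sum = 144 + 144 + 36 + 64 + 36 + 100 = 524

524


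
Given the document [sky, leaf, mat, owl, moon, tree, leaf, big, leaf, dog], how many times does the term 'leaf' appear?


Document has 10 words
Scanning for 'leaf':
Found at positions: [1, 6, 8]
Count = 3

3


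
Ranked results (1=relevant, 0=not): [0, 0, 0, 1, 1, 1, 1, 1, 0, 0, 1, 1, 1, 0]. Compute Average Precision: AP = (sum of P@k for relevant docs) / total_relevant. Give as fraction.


Computing P@k for each relevant position:
Position 1: not relevant
Position 2: not relevant
Position 3: not relevant
Position 4: relevant, P@4 = 1/4 = 1/4
Position 5: relevant, P@5 = 2/5 = 2/5
Position 6: relevant, P@6 = 3/6 = 1/2
Position 7: relevant, P@7 = 4/7 = 4/7
Position 8: relevant, P@8 = 5/8 = 5/8
Position 9: not relevant
Position 10: not relevant
Position 11: relevant, P@11 = 6/11 = 6/11
Position 12: relevant, P@12 = 7/12 = 7/12
Position 13: relevant, P@13 = 8/13 = 8/13
Position 14: not relevant
Sum of P@k = 1/4 + 2/5 + 1/2 + 4/7 + 5/8 + 6/11 + 7/12 + 8/13 = 491363/120120
AP = 491363/120120 / 8 = 491363/960960

491363/960960


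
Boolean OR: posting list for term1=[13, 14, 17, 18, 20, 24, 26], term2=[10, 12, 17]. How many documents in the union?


Boolean OR: find union of posting lists
term1 docs: [13, 14, 17, 18, 20, 24, 26]
term2 docs: [10, 12, 17]
Union: [10, 12, 13, 14, 17, 18, 20, 24, 26]
|union| = 9

9


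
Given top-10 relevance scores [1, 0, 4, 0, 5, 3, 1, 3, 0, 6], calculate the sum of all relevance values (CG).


Cumulative Gain = sum of relevance scores
Position 1: rel=1, running sum=1
Position 2: rel=0, running sum=1
Position 3: rel=4, running sum=5
Position 4: rel=0, running sum=5
Position 5: rel=5, running sum=10
Position 6: rel=3, running sum=13
Position 7: rel=1, running sum=14
Position 8: rel=3, running sum=17
Position 9: rel=0, running sum=17
Position 10: rel=6, running sum=23
CG = 23

23


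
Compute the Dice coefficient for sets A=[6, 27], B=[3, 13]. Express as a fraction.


A intersect B = []
|A intersect B| = 0
|A| = 2, |B| = 2
Dice = 2*0 / (2+2)
= 0 / 4 = 0

0


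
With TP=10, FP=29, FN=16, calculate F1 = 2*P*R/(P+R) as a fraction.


F1 = 2 * P * R / (P + R)
P = TP/(TP+FP) = 10/39 = 10/39
R = TP/(TP+FN) = 10/26 = 5/13
2 * P * R = 2 * 10/39 * 5/13 = 100/507
P + R = 10/39 + 5/13 = 25/39
F1 = 100/507 / 25/39 = 4/13

4/13


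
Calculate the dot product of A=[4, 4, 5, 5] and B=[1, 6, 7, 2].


Dot product = sum of element-wise products
A[0]*B[0] = 4*1 = 4
A[1]*B[1] = 4*6 = 24
A[2]*B[2] = 5*7 = 35
A[3]*B[3] = 5*2 = 10
Sum = 4 + 24 + 35 + 10 = 73

73


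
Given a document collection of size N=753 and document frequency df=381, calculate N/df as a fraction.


IDF ratio = N / df
= 753 / 381
= 251/127

251/127


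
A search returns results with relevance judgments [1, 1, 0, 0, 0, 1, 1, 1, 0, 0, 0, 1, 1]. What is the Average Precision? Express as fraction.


Computing P@k for each relevant position:
Position 1: relevant, P@1 = 1/1 = 1
Position 2: relevant, P@2 = 2/2 = 1
Position 3: not relevant
Position 4: not relevant
Position 5: not relevant
Position 6: relevant, P@6 = 3/6 = 1/2
Position 7: relevant, P@7 = 4/7 = 4/7
Position 8: relevant, P@8 = 5/8 = 5/8
Position 9: not relevant
Position 10: not relevant
Position 11: not relevant
Position 12: relevant, P@12 = 6/12 = 1/2
Position 13: relevant, P@13 = 7/13 = 7/13
Sum of P@k = 1 + 1 + 1/2 + 4/7 + 5/8 + 1/2 + 7/13 = 3447/728
AP = 3447/728 / 7 = 3447/5096

3447/5096


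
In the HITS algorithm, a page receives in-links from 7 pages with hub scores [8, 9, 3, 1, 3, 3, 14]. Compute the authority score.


Authority = sum of hub scores of in-linkers
In-link 1: hub score = 8
In-link 2: hub score = 9
In-link 3: hub score = 3
In-link 4: hub score = 1
In-link 5: hub score = 3
In-link 6: hub score = 3
In-link 7: hub score = 14
Authority = 8 + 9 + 3 + 1 + 3 + 3 + 14 = 41

41


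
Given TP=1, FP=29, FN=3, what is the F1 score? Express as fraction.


F1 = 2 * P * R / (P + R)
P = TP/(TP+FP) = 1/30 = 1/30
R = TP/(TP+FN) = 1/4 = 1/4
2 * P * R = 2 * 1/30 * 1/4 = 1/60
P + R = 1/30 + 1/4 = 17/60
F1 = 1/60 / 17/60 = 1/17

1/17


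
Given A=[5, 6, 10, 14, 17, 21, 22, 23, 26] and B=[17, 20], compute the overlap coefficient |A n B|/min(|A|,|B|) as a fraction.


A intersect B = [17]
|A intersect B| = 1
min(|A|, |B|) = min(9, 2) = 2
Overlap = 1 / 2 = 1/2

1/2


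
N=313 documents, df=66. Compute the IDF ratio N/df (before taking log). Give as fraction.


IDF ratio = N / df
= 313 / 66
= 313/66

313/66


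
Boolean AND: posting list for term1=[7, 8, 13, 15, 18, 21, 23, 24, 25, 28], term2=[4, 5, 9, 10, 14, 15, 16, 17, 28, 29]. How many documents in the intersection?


Boolean AND: find intersection of posting lists
term1 docs: [7, 8, 13, 15, 18, 21, 23, 24, 25, 28]
term2 docs: [4, 5, 9, 10, 14, 15, 16, 17, 28, 29]
Intersection: [15, 28]
|intersection| = 2

2


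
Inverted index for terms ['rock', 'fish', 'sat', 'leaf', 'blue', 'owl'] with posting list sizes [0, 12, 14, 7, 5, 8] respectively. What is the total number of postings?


Summing posting list sizes:
'rock': 0 postings
'fish': 12 postings
'sat': 14 postings
'leaf': 7 postings
'blue': 5 postings
'owl': 8 postings
Total = 0 + 12 + 14 + 7 + 5 + 8 = 46

46


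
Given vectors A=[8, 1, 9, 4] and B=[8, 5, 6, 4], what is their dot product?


Dot product = sum of element-wise products
A[0]*B[0] = 8*8 = 64
A[1]*B[1] = 1*5 = 5
A[2]*B[2] = 9*6 = 54
A[3]*B[3] = 4*4 = 16
Sum = 64 + 5 + 54 + 16 = 139

139


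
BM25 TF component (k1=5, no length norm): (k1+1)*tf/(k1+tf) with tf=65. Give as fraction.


BM25 TF component = (k1+1)*tf / (k1+tf)
k1 = 5, tf = 65
Numerator = (5+1)*65 = 390
Denominator = 5 + 65 = 70
= 390/70 = 39/7

39/7


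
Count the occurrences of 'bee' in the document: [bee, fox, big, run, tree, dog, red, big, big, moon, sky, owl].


Document has 12 words
Scanning for 'bee':
Found at positions: [0]
Count = 1

1


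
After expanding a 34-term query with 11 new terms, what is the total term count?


Original terms: 34
Expansion terms: 11
Total = 34 + 11 = 45

45


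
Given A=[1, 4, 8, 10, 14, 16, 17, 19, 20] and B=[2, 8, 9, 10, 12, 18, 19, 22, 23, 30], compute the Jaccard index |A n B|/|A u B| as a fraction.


A intersect B = [8, 10, 19]
|A intersect B| = 3
A union B = [1, 2, 4, 8, 9, 10, 12, 14, 16, 17, 18, 19, 20, 22, 23, 30]
|A union B| = 16
Jaccard = 3/16 = 3/16

3/16


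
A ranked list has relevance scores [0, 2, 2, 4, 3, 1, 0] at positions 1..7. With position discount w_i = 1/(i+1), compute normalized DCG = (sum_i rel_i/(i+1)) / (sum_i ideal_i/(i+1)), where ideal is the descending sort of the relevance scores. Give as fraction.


Position discount weights w_i = 1/(i+1) for i=1..7:
Weights = [1/2, 1/3, 1/4, 1/5, 1/6, 1/7, 1/8]
Actual relevance: [0, 2, 2, 4, 3, 1, 0]
DCG = 0/2 + 2/3 + 2/4 + 4/5 + 3/6 + 1/7 + 0/8 = 274/105
Ideal relevance (sorted desc): [4, 3, 2, 2, 1, 0, 0]
Ideal DCG = 4/2 + 3/3 + 2/4 + 2/5 + 1/6 + 0/7 + 0/8 = 61/15
nDCG = DCG / ideal_DCG = 274/105 / 61/15 = 274/427

274/427


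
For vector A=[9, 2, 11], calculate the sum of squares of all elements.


|A|^2 = sum of squared components
A[0]^2 = 9^2 = 81
A[1]^2 = 2^2 = 4
A[2]^2 = 11^2 = 121
Sum = 81 + 4 + 121 = 206

206


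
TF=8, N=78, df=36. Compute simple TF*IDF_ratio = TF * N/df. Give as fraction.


TF * (N/df)
= 8 * (78/36)
= 8 * 13/6
= 52/3

52/3


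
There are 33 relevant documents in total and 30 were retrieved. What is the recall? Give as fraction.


Recall = retrieved_relevant / total_relevant
= 30 / 33
= 30 / (30 + 3)
= 10/11

10/11


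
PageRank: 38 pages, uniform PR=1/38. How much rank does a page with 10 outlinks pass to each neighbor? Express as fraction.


Initial PR = 1/38 = 1/38
Outlinks = 10
Contribution per link = PR / outlinks
= 1/38 / 10
= 1/380

1/380


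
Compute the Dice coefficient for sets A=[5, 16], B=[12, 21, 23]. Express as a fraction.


A intersect B = []
|A intersect B| = 0
|A| = 2, |B| = 3
Dice = 2*0 / (2+3)
= 0 / 5 = 0

0


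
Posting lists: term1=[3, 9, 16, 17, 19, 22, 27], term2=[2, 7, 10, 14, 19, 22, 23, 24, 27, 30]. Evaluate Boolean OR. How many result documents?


Boolean OR: find union of posting lists
term1 docs: [3, 9, 16, 17, 19, 22, 27]
term2 docs: [2, 7, 10, 14, 19, 22, 23, 24, 27, 30]
Union: [2, 3, 7, 9, 10, 14, 16, 17, 19, 22, 23, 24, 27, 30]
|union| = 14

14


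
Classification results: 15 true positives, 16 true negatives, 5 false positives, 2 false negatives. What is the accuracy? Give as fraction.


Accuracy = (TP + TN) / (TP + TN + FP + FN)
TP + TN = 15 + 16 = 31
Total = 15 + 16 + 5 + 2 = 38
Accuracy = 31 / 38 = 31/38

31/38


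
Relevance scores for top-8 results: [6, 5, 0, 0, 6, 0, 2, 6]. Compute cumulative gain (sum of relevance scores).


Cumulative Gain = sum of relevance scores
Position 1: rel=6, running sum=6
Position 2: rel=5, running sum=11
Position 3: rel=0, running sum=11
Position 4: rel=0, running sum=11
Position 5: rel=6, running sum=17
Position 6: rel=0, running sum=17
Position 7: rel=2, running sum=19
Position 8: rel=6, running sum=25
CG = 25

25


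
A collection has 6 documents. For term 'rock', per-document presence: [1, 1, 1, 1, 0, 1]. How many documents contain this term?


Checking each document for 'rock':
Doc 1: present
Doc 2: present
Doc 3: present
Doc 4: present
Doc 5: absent
Doc 6: present
df = sum of presences = 1 + 1 + 1 + 1 + 0 + 1 = 5

5


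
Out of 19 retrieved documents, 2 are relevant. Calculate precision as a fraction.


Precision = relevant_retrieved / total_retrieved
= 2 / 19
= 2 / (2 + 17)
= 2/19

2/19


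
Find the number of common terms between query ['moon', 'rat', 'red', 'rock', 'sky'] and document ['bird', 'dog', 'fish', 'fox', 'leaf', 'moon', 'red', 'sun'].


Query terms: ['moon', 'rat', 'red', 'rock', 'sky']
Document terms: ['bird', 'dog', 'fish', 'fox', 'leaf', 'moon', 'red', 'sun']
Common terms: ['moon', 'red']
Overlap count = 2

2


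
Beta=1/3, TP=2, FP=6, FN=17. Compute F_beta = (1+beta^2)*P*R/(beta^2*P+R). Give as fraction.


P = TP/(TP+FP) = 2/8 = 1/4
R = TP/(TP+FN) = 2/19 = 2/19
beta^2 = 1/3^2 = 1/9
(1 + beta^2) = 10/9
Numerator = (1+beta^2)*P*R = 5/171
Denominator = beta^2*P + R = 1/36 + 2/19 = 91/684
F_beta = 20/91

20/91


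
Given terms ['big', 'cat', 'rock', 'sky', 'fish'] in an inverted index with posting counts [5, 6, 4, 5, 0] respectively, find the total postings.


Summing posting list sizes:
'big': 5 postings
'cat': 6 postings
'rock': 4 postings
'sky': 5 postings
'fish': 0 postings
Total = 5 + 6 + 4 + 5 + 0 = 20

20


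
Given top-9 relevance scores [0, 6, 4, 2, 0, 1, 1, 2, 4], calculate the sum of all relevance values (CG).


Cumulative Gain = sum of relevance scores
Position 1: rel=0, running sum=0
Position 2: rel=6, running sum=6
Position 3: rel=4, running sum=10
Position 4: rel=2, running sum=12
Position 5: rel=0, running sum=12
Position 6: rel=1, running sum=13
Position 7: rel=1, running sum=14
Position 8: rel=2, running sum=16
Position 9: rel=4, running sum=20
CG = 20

20


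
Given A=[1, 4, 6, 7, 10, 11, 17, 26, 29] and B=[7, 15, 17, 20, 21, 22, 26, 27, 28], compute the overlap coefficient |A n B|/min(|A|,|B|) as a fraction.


A intersect B = [7, 17, 26]
|A intersect B| = 3
min(|A|, |B|) = min(9, 9) = 9
Overlap = 3 / 9 = 1/3

1/3


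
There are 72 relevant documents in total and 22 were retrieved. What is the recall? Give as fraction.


Recall = retrieved_relevant / total_relevant
= 22 / 72
= 22 / (22 + 50)
= 11/36

11/36


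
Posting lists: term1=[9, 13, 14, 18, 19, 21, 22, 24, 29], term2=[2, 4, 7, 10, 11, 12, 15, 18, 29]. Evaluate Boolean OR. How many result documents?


Boolean OR: find union of posting lists
term1 docs: [9, 13, 14, 18, 19, 21, 22, 24, 29]
term2 docs: [2, 4, 7, 10, 11, 12, 15, 18, 29]
Union: [2, 4, 7, 9, 10, 11, 12, 13, 14, 15, 18, 19, 21, 22, 24, 29]
|union| = 16

16


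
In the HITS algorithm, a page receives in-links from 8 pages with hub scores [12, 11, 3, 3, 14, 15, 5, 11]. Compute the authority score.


Authority = sum of hub scores of in-linkers
In-link 1: hub score = 12
In-link 2: hub score = 11
In-link 3: hub score = 3
In-link 4: hub score = 3
In-link 5: hub score = 14
In-link 6: hub score = 15
In-link 7: hub score = 5
In-link 8: hub score = 11
Authority = 12 + 11 + 3 + 3 + 14 + 15 + 5 + 11 = 74

74


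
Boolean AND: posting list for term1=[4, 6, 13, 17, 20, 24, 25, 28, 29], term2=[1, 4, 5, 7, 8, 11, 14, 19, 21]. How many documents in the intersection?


Boolean AND: find intersection of posting lists
term1 docs: [4, 6, 13, 17, 20, 24, 25, 28, 29]
term2 docs: [1, 4, 5, 7, 8, 11, 14, 19, 21]
Intersection: [4]
|intersection| = 1

1


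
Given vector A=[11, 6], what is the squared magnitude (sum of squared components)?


|A|^2 = sum of squared components
A[0]^2 = 11^2 = 121
A[1]^2 = 6^2 = 36
Sum = 121 + 36 = 157

157


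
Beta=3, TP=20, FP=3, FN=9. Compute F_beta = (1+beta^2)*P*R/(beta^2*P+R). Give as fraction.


P = TP/(TP+FP) = 20/23 = 20/23
R = TP/(TP+FN) = 20/29 = 20/29
beta^2 = 3^2 = 9
(1 + beta^2) = 10
Numerator = (1+beta^2)*P*R = 4000/667
Denominator = beta^2*P + R = 180/23 + 20/29 = 5680/667
F_beta = 50/71

50/71


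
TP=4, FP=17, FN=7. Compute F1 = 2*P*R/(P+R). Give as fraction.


F1 = 2 * P * R / (P + R)
P = TP/(TP+FP) = 4/21 = 4/21
R = TP/(TP+FN) = 4/11 = 4/11
2 * P * R = 2 * 4/21 * 4/11 = 32/231
P + R = 4/21 + 4/11 = 128/231
F1 = 32/231 / 128/231 = 1/4

1/4


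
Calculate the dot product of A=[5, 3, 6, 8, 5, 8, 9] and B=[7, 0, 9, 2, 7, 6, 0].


Dot product = sum of element-wise products
A[0]*B[0] = 5*7 = 35
A[1]*B[1] = 3*0 = 0
A[2]*B[2] = 6*9 = 54
A[3]*B[3] = 8*2 = 16
A[4]*B[4] = 5*7 = 35
A[5]*B[5] = 8*6 = 48
A[6]*B[6] = 9*0 = 0
Sum = 35 + 0 + 54 + 16 + 35 + 48 + 0 = 188

188


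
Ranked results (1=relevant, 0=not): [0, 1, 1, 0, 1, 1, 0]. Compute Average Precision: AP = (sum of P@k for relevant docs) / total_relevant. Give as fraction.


Computing P@k for each relevant position:
Position 1: not relevant
Position 2: relevant, P@2 = 1/2 = 1/2
Position 3: relevant, P@3 = 2/3 = 2/3
Position 4: not relevant
Position 5: relevant, P@5 = 3/5 = 3/5
Position 6: relevant, P@6 = 4/6 = 2/3
Position 7: not relevant
Sum of P@k = 1/2 + 2/3 + 3/5 + 2/3 = 73/30
AP = 73/30 / 4 = 73/120

73/120


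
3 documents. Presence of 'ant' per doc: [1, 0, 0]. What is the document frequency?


Checking each document for 'ant':
Doc 1: present
Doc 2: absent
Doc 3: absent
df = sum of presences = 1 + 0 + 0 = 1

1


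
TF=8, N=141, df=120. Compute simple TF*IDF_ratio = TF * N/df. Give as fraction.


TF * (N/df)
= 8 * (141/120)
= 8 * 47/40
= 47/5

47/5


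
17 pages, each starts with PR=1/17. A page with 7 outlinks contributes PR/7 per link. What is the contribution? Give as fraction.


Initial PR = 1/17 = 1/17
Outlinks = 7
Contribution per link = PR / outlinks
= 1/17 / 7
= 1/119

1/119


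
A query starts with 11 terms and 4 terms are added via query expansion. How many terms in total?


Original terms: 11
Expansion terms: 4
Total = 11 + 4 = 15

15


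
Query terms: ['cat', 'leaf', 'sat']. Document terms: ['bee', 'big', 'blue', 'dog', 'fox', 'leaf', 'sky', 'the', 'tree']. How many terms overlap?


Query terms: ['cat', 'leaf', 'sat']
Document terms: ['bee', 'big', 'blue', 'dog', 'fox', 'leaf', 'sky', 'the', 'tree']
Common terms: ['leaf']
Overlap count = 1

1


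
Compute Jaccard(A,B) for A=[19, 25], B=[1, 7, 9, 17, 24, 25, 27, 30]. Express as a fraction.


A intersect B = [25]
|A intersect B| = 1
A union B = [1, 7, 9, 17, 19, 24, 25, 27, 30]
|A union B| = 9
Jaccard = 1/9 = 1/9

1/9


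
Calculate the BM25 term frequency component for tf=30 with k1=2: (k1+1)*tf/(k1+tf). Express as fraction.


BM25 TF component = (k1+1)*tf / (k1+tf)
k1 = 2, tf = 30
Numerator = (2+1)*30 = 90
Denominator = 2 + 30 = 32
= 90/32 = 45/16

45/16


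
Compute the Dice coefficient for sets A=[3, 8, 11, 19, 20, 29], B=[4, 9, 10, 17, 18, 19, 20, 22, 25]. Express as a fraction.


A intersect B = [19, 20]
|A intersect B| = 2
|A| = 6, |B| = 9
Dice = 2*2 / (6+9)
= 4 / 15 = 4/15

4/15


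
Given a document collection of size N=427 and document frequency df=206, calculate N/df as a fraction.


IDF ratio = N / df
= 427 / 206
= 427/206

427/206


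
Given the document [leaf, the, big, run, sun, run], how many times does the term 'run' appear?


Document has 6 words
Scanning for 'run':
Found at positions: [3, 5]
Count = 2

2


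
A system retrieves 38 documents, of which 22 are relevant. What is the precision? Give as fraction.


Precision = relevant_retrieved / total_retrieved
= 22 / 38
= 22 / (22 + 16)
= 11/19

11/19


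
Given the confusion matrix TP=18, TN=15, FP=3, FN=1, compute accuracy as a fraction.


Accuracy = (TP + TN) / (TP + TN + FP + FN)
TP + TN = 18 + 15 = 33
Total = 18 + 15 + 3 + 1 = 37
Accuracy = 33 / 37 = 33/37

33/37


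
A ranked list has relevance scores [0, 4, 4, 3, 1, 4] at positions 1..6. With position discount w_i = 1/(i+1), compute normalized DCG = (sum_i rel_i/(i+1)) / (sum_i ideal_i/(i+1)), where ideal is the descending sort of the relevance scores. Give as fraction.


Position discount weights w_i = 1/(i+1) for i=1..6:
Weights = [1/2, 1/3, 1/4, 1/5, 1/6, 1/7]
Actual relevance: [0, 4, 4, 3, 1, 4]
DCG = 0/2 + 4/3 + 4/4 + 3/5 + 1/6 + 4/7 = 257/70
Ideal relevance (sorted desc): [4, 4, 4, 3, 1, 0]
Ideal DCG = 4/2 + 4/3 + 4/4 + 3/5 + 1/6 + 0/7 = 51/10
nDCG = DCG / ideal_DCG = 257/70 / 51/10 = 257/357

257/357


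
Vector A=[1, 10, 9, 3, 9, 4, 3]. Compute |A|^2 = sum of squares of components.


|A|^2 = sum of squared components
A[0]^2 = 1^2 = 1
A[1]^2 = 10^2 = 100
A[2]^2 = 9^2 = 81
A[3]^2 = 3^2 = 9
A[4]^2 = 9^2 = 81
A[5]^2 = 4^2 = 16
A[6]^2 = 3^2 = 9
Sum = 1 + 100 + 81 + 9 + 81 + 16 + 9 = 297

297


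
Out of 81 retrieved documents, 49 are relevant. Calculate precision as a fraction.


Precision = relevant_retrieved / total_retrieved
= 49 / 81
= 49 / (49 + 32)
= 49/81

49/81


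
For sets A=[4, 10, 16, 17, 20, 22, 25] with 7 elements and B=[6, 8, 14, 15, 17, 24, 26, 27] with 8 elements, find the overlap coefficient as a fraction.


A intersect B = [17]
|A intersect B| = 1
min(|A|, |B|) = min(7, 8) = 7
Overlap = 1 / 7 = 1/7

1/7


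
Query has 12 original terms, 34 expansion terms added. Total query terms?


Original terms: 12
Expansion terms: 34
Total = 12 + 34 = 46

46


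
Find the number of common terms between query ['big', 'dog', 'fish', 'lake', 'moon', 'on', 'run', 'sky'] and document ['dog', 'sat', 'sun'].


Query terms: ['big', 'dog', 'fish', 'lake', 'moon', 'on', 'run', 'sky']
Document terms: ['dog', 'sat', 'sun']
Common terms: ['dog']
Overlap count = 1

1


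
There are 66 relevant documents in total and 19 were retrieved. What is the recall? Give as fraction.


Recall = retrieved_relevant / total_relevant
= 19 / 66
= 19 / (19 + 47)
= 19/66

19/66


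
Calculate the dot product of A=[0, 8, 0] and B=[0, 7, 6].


Dot product = sum of element-wise products
A[0]*B[0] = 0*0 = 0
A[1]*B[1] = 8*7 = 56
A[2]*B[2] = 0*6 = 0
Sum = 0 + 56 + 0 = 56

56


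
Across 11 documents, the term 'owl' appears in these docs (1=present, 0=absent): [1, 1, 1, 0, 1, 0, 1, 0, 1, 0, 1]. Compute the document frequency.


Checking each document for 'owl':
Doc 1: present
Doc 2: present
Doc 3: present
Doc 4: absent
Doc 5: present
Doc 6: absent
Doc 7: present
Doc 8: absent
Doc 9: present
Doc 10: absent
Doc 11: present
df = sum of presences = 1 + 1 + 1 + 0 + 1 + 0 + 1 + 0 + 1 + 0 + 1 = 7

7


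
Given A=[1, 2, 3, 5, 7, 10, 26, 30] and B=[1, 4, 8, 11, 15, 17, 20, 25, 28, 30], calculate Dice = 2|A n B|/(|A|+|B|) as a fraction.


A intersect B = [1, 30]
|A intersect B| = 2
|A| = 8, |B| = 10
Dice = 2*2 / (8+10)
= 4 / 18 = 2/9

2/9


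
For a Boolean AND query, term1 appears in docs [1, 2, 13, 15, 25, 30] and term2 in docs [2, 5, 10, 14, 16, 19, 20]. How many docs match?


Boolean AND: find intersection of posting lists
term1 docs: [1, 2, 13, 15, 25, 30]
term2 docs: [2, 5, 10, 14, 16, 19, 20]
Intersection: [2]
|intersection| = 1

1


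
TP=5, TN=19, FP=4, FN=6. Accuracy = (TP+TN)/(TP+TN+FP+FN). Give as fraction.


Accuracy = (TP + TN) / (TP + TN + FP + FN)
TP + TN = 5 + 19 = 24
Total = 5 + 19 + 4 + 6 = 34
Accuracy = 24 / 34 = 12/17

12/17


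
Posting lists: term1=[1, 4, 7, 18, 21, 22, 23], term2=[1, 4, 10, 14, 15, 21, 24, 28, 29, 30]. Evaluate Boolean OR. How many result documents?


Boolean OR: find union of posting lists
term1 docs: [1, 4, 7, 18, 21, 22, 23]
term2 docs: [1, 4, 10, 14, 15, 21, 24, 28, 29, 30]
Union: [1, 4, 7, 10, 14, 15, 18, 21, 22, 23, 24, 28, 29, 30]
|union| = 14

14


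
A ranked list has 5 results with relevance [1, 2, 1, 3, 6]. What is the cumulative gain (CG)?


Cumulative Gain = sum of relevance scores
Position 1: rel=1, running sum=1
Position 2: rel=2, running sum=3
Position 3: rel=1, running sum=4
Position 4: rel=3, running sum=7
Position 5: rel=6, running sum=13
CG = 13

13


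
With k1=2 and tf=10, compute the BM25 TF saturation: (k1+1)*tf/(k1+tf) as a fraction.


BM25 TF component = (k1+1)*tf / (k1+tf)
k1 = 2, tf = 10
Numerator = (2+1)*10 = 30
Denominator = 2 + 10 = 12
= 30/12 = 5/2

5/2


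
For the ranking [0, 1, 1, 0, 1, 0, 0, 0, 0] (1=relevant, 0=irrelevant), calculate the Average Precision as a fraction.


Computing P@k for each relevant position:
Position 1: not relevant
Position 2: relevant, P@2 = 1/2 = 1/2
Position 3: relevant, P@3 = 2/3 = 2/3
Position 4: not relevant
Position 5: relevant, P@5 = 3/5 = 3/5
Position 6: not relevant
Position 7: not relevant
Position 8: not relevant
Position 9: not relevant
Sum of P@k = 1/2 + 2/3 + 3/5 = 53/30
AP = 53/30 / 3 = 53/90

53/90


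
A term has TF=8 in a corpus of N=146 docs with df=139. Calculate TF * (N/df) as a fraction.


TF * (N/df)
= 8 * (146/139)
= 8 * 146/139
= 1168/139

1168/139


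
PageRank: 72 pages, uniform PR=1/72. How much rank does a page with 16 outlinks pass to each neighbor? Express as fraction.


Initial PR = 1/72 = 1/72
Outlinks = 16
Contribution per link = PR / outlinks
= 1/72 / 16
= 1/1152

1/1152


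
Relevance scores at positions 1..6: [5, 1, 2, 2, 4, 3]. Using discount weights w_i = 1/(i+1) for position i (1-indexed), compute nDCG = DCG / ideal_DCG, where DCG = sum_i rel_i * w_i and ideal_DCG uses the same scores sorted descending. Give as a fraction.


Position discount weights w_i = 1/(i+1) for i=1..6:
Weights = [1/2, 1/3, 1/4, 1/5, 1/6, 1/7]
Actual relevance: [5, 1, 2, 2, 4, 3]
DCG = 5/2 + 1/3 + 2/4 + 2/5 + 4/6 + 3/7 = 169/35
Ideal relevance (sorted desc): [5, 4, 3, 2, 2, 1]
Ideal DCG = 5/2 + 4/3 + 3/4 + 2/5 + 2/6 + 1/7 = 2293/420
nDCG = DCG / ideal_DCG = 169/35 / 2293/420 = 2028/2293

2028/2293


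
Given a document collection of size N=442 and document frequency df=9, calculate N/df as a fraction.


IDF ratio = N / df
= 442 / 9
= 442/9

442/9


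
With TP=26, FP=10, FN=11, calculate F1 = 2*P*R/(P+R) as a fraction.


F1 = 2 * P * R / (P + R)
P = TP/(TP+FP) = 26/36 = 13/18
R = TP/(TP+FN) = 26/37 = 26/37
2 * P * R = 2 * 13/18 * 26/37 = 338/333
P + R = 13/18 + 26/37 = 949/666
F1 = 338/333 / 949/666 = 52/73

52/73


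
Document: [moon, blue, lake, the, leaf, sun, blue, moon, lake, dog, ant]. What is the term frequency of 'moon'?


Document has 11 words
Scanning for 'moon':
Found at positions: [0, 7]
Count = 2

2


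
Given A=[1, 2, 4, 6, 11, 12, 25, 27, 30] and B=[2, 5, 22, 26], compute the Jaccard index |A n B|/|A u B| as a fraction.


A intersect B = [2]
|A intersect B| = 1
A union B = [1, 2, 4, 5, 6, 11, 12, 22, 25, 26, 27, 30]
|A union B| = 12
Jaccard = 1/12 = 1/12

1/12


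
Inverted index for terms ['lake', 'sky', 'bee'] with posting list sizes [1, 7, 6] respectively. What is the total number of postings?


Summing posting list sizes:
'lake': 1 postings
'sky': 7 postings
'bee': 6 postings
Total = 1 + 7 + 6 = 14

14


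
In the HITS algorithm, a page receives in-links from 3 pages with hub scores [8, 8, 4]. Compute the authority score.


Authority = sum of hub scores of in-linkers
In-link 1: hub score = 8
In-link 2: hub score = 8
In-link 3: hub score = 4
Authority = 8 + 8 + 4 = 20

20


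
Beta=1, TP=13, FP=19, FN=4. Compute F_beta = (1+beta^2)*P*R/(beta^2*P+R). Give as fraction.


P = TP/(TP+FP) = 13/32 = 13/32
R = TP/(TP+FN) = 13/17 = 13/17
beta^2 = 1^2 = 1
(1 + beta^2) = 2
Numerator = (1+beta^2)*P*R = 169/272
Denominator = beta^2*P + R = 13/32 + 13/17 = 637/544
F_beta = 26/49

26/49


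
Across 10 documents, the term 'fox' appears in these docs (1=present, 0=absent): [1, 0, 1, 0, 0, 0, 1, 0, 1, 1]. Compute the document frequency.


Checking each document for 'fox':
Doc 1: present
Doc 2: absent
Doc 3: present
Doc 4: absent
Doc 5: absent
Doc 6: absent
Doc 7: present
Doc 8: absent
Doc 9: present
Doc 10: present
df = sum of presences = 1 + 0 + 1 + 0 + 0 + 0 + 1 + 0 + 1 + 1 = 5

5
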